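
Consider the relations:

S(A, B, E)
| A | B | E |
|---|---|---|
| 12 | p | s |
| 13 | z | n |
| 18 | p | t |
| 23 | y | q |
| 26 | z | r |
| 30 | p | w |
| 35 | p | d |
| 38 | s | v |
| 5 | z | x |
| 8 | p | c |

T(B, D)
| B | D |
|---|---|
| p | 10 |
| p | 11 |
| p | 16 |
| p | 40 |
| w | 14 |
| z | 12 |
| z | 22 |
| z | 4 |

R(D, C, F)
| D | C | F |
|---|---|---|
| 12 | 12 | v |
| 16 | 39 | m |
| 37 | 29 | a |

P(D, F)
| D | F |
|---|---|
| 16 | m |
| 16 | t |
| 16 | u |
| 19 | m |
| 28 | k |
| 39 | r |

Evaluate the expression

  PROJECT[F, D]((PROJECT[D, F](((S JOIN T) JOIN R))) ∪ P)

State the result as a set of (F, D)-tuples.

{(k, 28), (m, 16), (m, 19), (r, 39), (t, 16), (u, 16), (v, 12)}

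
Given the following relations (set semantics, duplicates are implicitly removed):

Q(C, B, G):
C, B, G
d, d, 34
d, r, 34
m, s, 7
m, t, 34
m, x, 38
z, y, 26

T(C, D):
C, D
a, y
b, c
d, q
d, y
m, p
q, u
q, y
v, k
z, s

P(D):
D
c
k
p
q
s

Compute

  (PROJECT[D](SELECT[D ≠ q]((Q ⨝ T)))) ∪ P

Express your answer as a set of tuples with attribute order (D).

{c, k, p, q, s, y}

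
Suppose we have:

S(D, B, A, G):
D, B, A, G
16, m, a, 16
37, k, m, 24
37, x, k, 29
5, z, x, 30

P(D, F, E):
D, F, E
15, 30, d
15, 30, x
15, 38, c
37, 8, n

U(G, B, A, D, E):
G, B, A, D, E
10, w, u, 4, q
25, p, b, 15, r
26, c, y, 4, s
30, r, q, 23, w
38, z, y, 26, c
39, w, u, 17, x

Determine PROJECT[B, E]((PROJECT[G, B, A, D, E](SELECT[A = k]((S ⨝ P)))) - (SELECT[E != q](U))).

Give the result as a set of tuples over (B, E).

Joining S and P on D yields {(37, k, m, 24, 8, n), (37, x, k, 29, 8, n)}.
Apply σ_{A = k}; surviving tuples: {(37, x, k, 29, 8, n)}
Projecting to G, B, A, D, E: {(29, x, k, 37, n)}
Apply σ_{E != q}; surviving tuples: {(25, p, b, 15, r), (26, c, y, 4, s), (30, r, q, 23, w), (38, z, y, 26, c), (39, w, u, 17, x)}
Set difference of the two operands is {(29, x, k, 37, n)}.
Projecting to B, E: {(x, n)}

{(x, n)}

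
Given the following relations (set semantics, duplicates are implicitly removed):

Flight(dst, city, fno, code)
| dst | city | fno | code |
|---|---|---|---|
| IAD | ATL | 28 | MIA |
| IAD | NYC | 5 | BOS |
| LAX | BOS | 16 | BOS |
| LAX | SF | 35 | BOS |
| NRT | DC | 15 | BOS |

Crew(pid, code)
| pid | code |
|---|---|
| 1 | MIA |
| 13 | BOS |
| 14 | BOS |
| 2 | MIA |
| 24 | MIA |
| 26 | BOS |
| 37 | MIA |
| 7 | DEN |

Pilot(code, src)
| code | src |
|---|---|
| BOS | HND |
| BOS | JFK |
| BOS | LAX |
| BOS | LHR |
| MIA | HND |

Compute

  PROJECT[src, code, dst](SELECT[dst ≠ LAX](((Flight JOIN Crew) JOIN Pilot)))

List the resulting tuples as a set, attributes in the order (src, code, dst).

{(HND, BOS, IAD), (HND, BOS, NRT), (HND, MIA, IAD), (JFK, BOS, IAD), (JFK, BOS, NRT), (LAX, BOS, IAD), (LAX, BOS, NRT), (LHR, BOS, IAD), (LHR, BOS, NRT)}

Natural join on code: {(IAD, ATL, 28, MIA, 1), (IAD, ATL, 28, MIA, 2), (IAD, ATL, 28, MIA, 24), (IAD, ATL, 28, MIA, 37), (IAD, NYC, 5, BOS, 13), (IAD, NYC, 5, BOS, 14), (IAD, NYC, 5, BOS, 26), (LAX, BOS, 16, BOS, 13), (LAX, BOS, 16, BOS, 14), (LAX, BOS, 16, BOS, 26), (LAX, SF, 35, BOS, 13), (LAX, SF, 35, BOS, 14), (LAX, SF, 35, BOS, 26), (NRT, DC, 15, BOS, 13), (NRT, DC, 15, BOS, 14), (NRT, DC, 15, BOS, 26)}
Natural join on code: {(IAD, ATL, 28, MIA, 1, HND), (IAD, ATL, 28, MIA, 2, HND), (IAD, ATL, 28, MIA, 24, HND), (IAD, ATL, 28, MIA, 37, HND), (IAD, NYC, 5, BOS, 13, HND), (IAD, NYC, 5, BOS, 13, JFK), (IAD, NYC, 5, BOS, 13, LAX), (IAD, NYC, 5, BOS, 13, LHR), (IAD, NYC, 5, BOS, 14, HND), (IAD, NYC, 5, BOS, 14, JFK), (IAD, NYC, 5, BOS, 14, LAX), (IAD, NYC, 5, BOS, 14, LHR), (IAD, NYC, 5, BOS, 26, HND), (IAD, NYC, 5, BOS, 26, JFK), (IAD, NYC, 5, BOS, 26, LAX), (IAD, NYC, 5, BOS, 26, LHR), (LAX, BOS, 16, BOS, 13, HND), (LAX, BOS, 16, BOS, 13, JFK), (LAX, BOS, 16, BOS, 13, LAX), (LAX, BOS, 16, BOS, 13, LHR), (LAX, BOS, 16, BOS, 14, HND), (LAX, BOS, 16, BOS, 14, JFK), (LAX, BOS, 16, BOS, 14, LAX), (LAX, BOS, 16, BOS, 14, LHR), (LAX, BOS, 16, BOS, 26, HND), (LAX, BOS, 16, BOS, 26, JFK), (LAX, BOS, 16, BOS, 26, LAX), (LAX, BOS, 16, BOS, 26, LHR), (LAX, SF, 35, BOS, 13, HND), (LAX, SF, 35, BOS, 13, JFK), (LAX, SF, 35, BOS, 13, LAX), (LAX, SF, 35, BOS, 13, LHR), (LAX, SF, 35, BOS, 14, HND), (LAX, SF, 35, BOS, 14, JFK), (LAX, SF, 35, BOS, 14, LAX), (LAX, SF, 35, BOS, 14, LHR), (LAX, SF, 35, BOS, 26, HND), (LAX, SF, 35, BOS, 26, JFK), (LAX, SF, 35, BOS, 26, LAX), (LAX, SF, 35, BOS, 26, LHR), (NRT, DC, 15, BOS, 13, HND), (NRT, DC, 15, BOS, 13, JFK), (NRT, DC, 15, BOS, 13, LAX), (NRT, DC, 15, BOS, 13, LHR), (NRT, DC, 15, BOS, 14, HND), (NRT, DC, 15, BOS, 14, JFK), (NRT, DC, 15, BOS, 14, LAX), (NRT, DC, 15, BOS, 14, LHR), (NRT, DC, 15, BOS, 26, HND), (NRT, DC, 15, BOS, 26, JFK), (NRT, DC, 15, BOS, 26, LAX), (NRT, DC, 15, BOS, 26, LHR)}
Filtering on dst ≠ LAX leaves {(IAD, ATL, 28, MIA, 1, HND), (IAD, ATL, 28, MIA, 2, HND), (IAD, ATL, 28, MIA, 24, HND), (IAD, ATL, 28, MIA, 37, HND), (IAD, NYC, 5, BOS, 13, HND), (IAD, NYC, 5, BOS, 13, JFK), (IAD, NYC, 5, BOS, 13, LAX), (IAD, NYC, 5, BOS, 13, LHR), (IAD, NYC, 5, BOS, 14, HND), (IAD, NYC, 5, BOS, 14, JFK), (IAD, NYC, 5, BOS, 14, LAX), (IAD, NYC, 5, BOS, 14, LHR), (IAD, NYC, 5, BOS, 26, HND), (IAD, NYC, 5, BOS, 26, JFK), (IAD, NYC, 5, BOS, 26, LAX), (IAD, NYC, 5, BOS, 26, LHR), (NRT, DC, 15, BOS, 13, HND), (NRT, DC, 15, BOS, 13, JFK), (NRT, DC, 15, BOS, 13, LAX), (NRT, DC, 15, BOS, 13, LHR), (NRT, DC, 15, BOS, 14, HND), (NRT, DC, 15, BOS, 14, JFK), (NRT, DC, 15, BOS, 14, LAX), (NRT, DC, 15, BOS, 14, LHR), (NRT, DC, 15, BOS, 26, HND), (NRT, DC, 15, BOS, 26, JFK), (NRT, DC, 15, BOS, 26, LAX), (NRT, DC, 15, BOS, 26, LHR)}.
Keep only column(s) src, code, dst (19 duplicate(s) eliminated): {(HND, BOS, IAD), (HND, BOS, NRT), (HND, MIA, IAD), (JFK, BOS, IAD), (JFK, BOS, NRT), (LAX, BOS, IAD), (LAX, BOS, NRT), (LHR, BOS, IAD), (LHR, BOS, NRT)}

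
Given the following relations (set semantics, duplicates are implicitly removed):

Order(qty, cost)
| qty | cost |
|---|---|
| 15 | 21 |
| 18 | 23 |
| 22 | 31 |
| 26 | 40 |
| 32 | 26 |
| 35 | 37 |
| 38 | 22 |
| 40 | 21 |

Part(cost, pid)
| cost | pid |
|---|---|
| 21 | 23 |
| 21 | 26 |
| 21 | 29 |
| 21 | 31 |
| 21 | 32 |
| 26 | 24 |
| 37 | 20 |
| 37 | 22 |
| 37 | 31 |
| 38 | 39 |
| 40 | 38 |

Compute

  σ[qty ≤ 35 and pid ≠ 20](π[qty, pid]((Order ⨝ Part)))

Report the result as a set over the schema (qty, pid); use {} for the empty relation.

Joining Order and Part on cost yields {(15, 21, 23), (15, 21, 26), (15, 21, 29), (15, 21, 31), (15, 21, 32), (26, 40, 38), (32, 26, 24), (35, 37, 20), (35, 37, 22), (35, 37, 31), (40, 21, 23), (40, 21, 26), (40, 21, 29), (40, 21, 31), (40, 21, 32)}.
π_{qty, pid} gives {(15, 23), (15, 26), (15, 29), (15, 31), (15, 32), (26, 38), (32, 24), (35, 20), (35, 22), (35, 31), (40, 23), (40, 26), (40, 29), (40, 31), (40, 32)}.
σ[qty ≤ 35 and pid ≠ 20]: keep tuples satisfying qty ≤ 35 and pid ≠ 20 → {(15, 23), (15, 26), (15, 29), (15, 31), (15, 32), (26, 38), (32, 24), (35, 22), (35, 31)}

{(15, 23), (15, 26), (15, 29), (15, 31), (15, 32), (26, 38), (32, 24), (35, 22), (35, 31)}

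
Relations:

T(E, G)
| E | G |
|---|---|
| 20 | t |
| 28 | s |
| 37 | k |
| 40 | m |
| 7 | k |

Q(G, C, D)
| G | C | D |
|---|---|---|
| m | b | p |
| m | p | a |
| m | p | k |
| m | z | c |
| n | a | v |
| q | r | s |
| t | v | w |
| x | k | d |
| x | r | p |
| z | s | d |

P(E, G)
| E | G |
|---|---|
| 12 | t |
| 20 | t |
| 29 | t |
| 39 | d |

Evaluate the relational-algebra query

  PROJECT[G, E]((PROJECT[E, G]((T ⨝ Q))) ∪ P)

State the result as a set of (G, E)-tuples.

Joining T and Q on G yields {(20, t, v, w), (40, m, b, p), (40, m, p, a), (40, m, p, k), (40, m, z, c)}.
π_{E, G} gives {(20, t), (40, m)} (3 duplicate(s) eliminated).
Union: {(20, t), (40, m)} with {(12, t), (20, t), (29, t), (39, d)} → {(12, t), (20, t), (29, t), (39, d), (40, m)}
π_{G, E} gives {(d, 39), (m, 40), (t, 12), (t, 20), (t, 29)}.

{(d, 39), (m, 40), (t, 12), (t, 20), (t, 29)}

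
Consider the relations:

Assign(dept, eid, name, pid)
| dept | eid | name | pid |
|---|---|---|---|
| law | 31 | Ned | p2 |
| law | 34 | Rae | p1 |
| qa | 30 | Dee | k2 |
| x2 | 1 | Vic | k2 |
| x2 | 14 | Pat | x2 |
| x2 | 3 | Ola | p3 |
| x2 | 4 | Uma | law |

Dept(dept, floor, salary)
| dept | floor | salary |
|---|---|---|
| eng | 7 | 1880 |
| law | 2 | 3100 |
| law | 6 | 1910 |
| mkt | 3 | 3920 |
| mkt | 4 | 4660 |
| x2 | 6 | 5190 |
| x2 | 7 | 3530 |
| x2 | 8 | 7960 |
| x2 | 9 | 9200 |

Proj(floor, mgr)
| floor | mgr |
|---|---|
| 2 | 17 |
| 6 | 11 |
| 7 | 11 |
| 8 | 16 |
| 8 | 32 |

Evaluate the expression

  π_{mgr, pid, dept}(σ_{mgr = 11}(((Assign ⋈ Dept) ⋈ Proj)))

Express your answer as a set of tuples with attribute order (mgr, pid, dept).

Joining Assign and Dept on dept yields {(law, 31, Ned, p2, 2, 3100), (law, 31, Ned, p2, 6, 1910), (law, 34, Rae, p1, 2, 3100), (law, 34, Rae, p1, 6, 1910), (x2, 1, Vic, k2, 6, 5190), (x2, 1, Vic, k2, 7, 3530), (x2, 1, Vic, k2, 8, 7960), (x2, 1, Vic, k2, 9, 9200), (x2, 14, Pat, x2, 6, 5190), (x2, 14, Pat, x2, 7, 3530), (x2, 14, Pat, x2, 8, 7960), (x2, 14, Pat, x2, 9, 9200), (x2, 3, Ola, p3, 6, 5190), (x2, 3, Ola, p3, 7, 3530), (x2, 3, Ola, p3, 8, 7960), (x2, 3, Ola, p3, 9, 9200), (x2, 4, Uma, law, 6, 5190), (x2, 4, Uma, law, 7, 3530), (x2, 4, Uma, law, 8, 7960), (x2, 4, Uma, law, 9, 9200)}.
Joining (Assign ⋈ Dept) and Proj on floor yields {(law, 31, Ned, p2, 2, 3100, 17), (law, 31, Ned, p2, 6, 1910, 11), (law, 34, Rae, p1, 2, 3100, 17), (law, 34, Rae, p1, 6, 1910, 11), (x2, 1, Vic, k2, 6, 5190, 11), (x2, 1, Vic, k2, 7, 3530, 11), (x2, 1, Vic, k2, 8, 7960, 16), (x2, 1, Vic, k2, 8, 7960, 32), (x2, 14, Pat, x2, 6, 5190, 11), (x2, 14, Pat, x2, 7, 3530, 11), (x2, 14, Pat, x2, 8, 7960, 16), (x2, 14, Pat, x2, 8, 7960, 32), (x2, 3, Ola, p3, 6, 5190, 11), (x2, 3, Ola, p3, 7, 3530, 11), (x2, 3, Ola, p3, 8, 7960, 16), (x2, 3, Ola, p3, 8, 7960, 32), (x2, 4, Uma, law, 6, 5190, 11), (x2, 4, Uma, law, 7, 3530, 11), (x2, 4, Uma, law, 8, 7960, 16), (x2, 4, Uma, law, 8, 7960, 32)}.
Selection mgr = 11: {(law, 31, Ned, p2, 6, 1910, 11), (law, 34, Rae, p1, 6, 1910, 11), (x2, 1, Vic, k2, 6, 5190, 11), (x2, 1, Vic, k2, 7, 3530, 11), (x2, 14, Pat, x2, 6, 5190, 11), (x2, 14, Pat, x2, 7, 3530, 11), (x2, 3, Ola, p3, 6, 5190, 11), (x2, 3, Ola, p3, 7, 3530, 11), (x2, 4, Uma, law, 6, 5190, 11), (x2, 4, Uma, law, 7, 3530, 11)}
π_{mgr, pid, dept} gives {(11, k2, x2), (11, law, x2), (11, p1, law), (11, p2, law), (11, p3, x2), (11, x2, x2)} (4 duplicate(s) eliminated).

{(11, k2, x2), (11, law, x2), (11, p1, law), (11, p2, law), (11, p3, x2), (11, x2, x2)}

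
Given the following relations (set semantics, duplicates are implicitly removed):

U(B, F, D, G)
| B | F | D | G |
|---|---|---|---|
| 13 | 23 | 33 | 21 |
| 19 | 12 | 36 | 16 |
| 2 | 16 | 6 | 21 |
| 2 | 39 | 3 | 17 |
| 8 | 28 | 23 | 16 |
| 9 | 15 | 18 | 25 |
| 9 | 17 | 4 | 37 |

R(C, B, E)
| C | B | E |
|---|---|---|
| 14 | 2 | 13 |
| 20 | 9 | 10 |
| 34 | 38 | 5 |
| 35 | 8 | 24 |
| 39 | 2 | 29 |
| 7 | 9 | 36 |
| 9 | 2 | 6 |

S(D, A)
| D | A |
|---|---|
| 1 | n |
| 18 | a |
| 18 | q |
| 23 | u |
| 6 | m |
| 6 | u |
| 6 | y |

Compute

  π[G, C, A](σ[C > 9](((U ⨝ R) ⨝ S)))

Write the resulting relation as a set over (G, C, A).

{(16, 35, u), (21, 14, m), (21, 14, u), (21, 14, y), (21, 39, m), (21, 39, u), (21, 39, y), (25, 20, a), (25, 20, q)}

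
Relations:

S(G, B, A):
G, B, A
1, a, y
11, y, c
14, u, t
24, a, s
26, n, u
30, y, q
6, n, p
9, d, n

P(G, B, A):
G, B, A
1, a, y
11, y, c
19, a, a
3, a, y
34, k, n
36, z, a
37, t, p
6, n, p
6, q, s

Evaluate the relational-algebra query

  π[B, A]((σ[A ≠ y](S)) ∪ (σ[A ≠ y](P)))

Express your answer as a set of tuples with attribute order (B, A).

Filtering on A ≠ y leaves {(11, y, c), (14, u, t), (24, a, s), (26, n, u), (30, y, q), (6, n, p), (9, d, n)}.
Filtering on A ≠ y leaves {(11, y, c), (19, a, a), (34, k, n), (36, z, a), (37, t, p), (6, n, p), (6, q, s)}.
Set union of the two operands is {(11, y, c), (14, u, t), (19, a, a), (24, a, s), (26, n, u), (30, y, q), (34, k, n), (36, z, a), (37, t, p), (6, n, p), (6, q, s), (9, d, n)}.
π_{B, A} gives {(a, a), (a, s), (d, n), (k, n), (n, p), (n, u), (q, s), (t, p), (u, t), (y, c), (y, q), (z, a)}.

{(a, a), (a, s), (d, n), (k, n), (n, p), (n, u), (q, s), (t, p), (u, t), (y, c), (y, q), (z, a)}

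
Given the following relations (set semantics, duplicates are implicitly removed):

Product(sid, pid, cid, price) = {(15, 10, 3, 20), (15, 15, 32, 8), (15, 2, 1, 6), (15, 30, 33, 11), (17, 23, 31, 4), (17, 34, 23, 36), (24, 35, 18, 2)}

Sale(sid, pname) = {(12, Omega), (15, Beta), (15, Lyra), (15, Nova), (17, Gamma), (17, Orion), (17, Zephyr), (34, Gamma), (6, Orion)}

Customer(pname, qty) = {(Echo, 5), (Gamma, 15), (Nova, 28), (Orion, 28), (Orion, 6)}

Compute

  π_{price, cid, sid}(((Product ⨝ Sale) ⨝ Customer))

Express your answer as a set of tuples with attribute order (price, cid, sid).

Natural join on sid: {(15, 10, 3, 20, Beta), (15, 10, 3, 20, Lyra), (15, 10, 3, 20, Nova), (15, 15, 32, 8, Beta), (15, 15, 32, 8, Lyra), (15, 15, 32, 8, Nova), (15, 2, 1, 6, Beta), (15, 2, 1, 6, Lyra), (15, 2, 1, 6, Nova), (15, 30, 33, 11, Beta), (15, 30, 33, 11, Lyra), (15, 30, 33, 11, Nova), (17, 23, 31, 4, Gamma), (17, 23, 31, 4, Orion), (17, 23, 31, 4, Zephyr), (17, 34, 23, 36, Gamma), (17, 34, 23, 36, Orion), (17, 34, 23, 36, Zephyr)}
Natural join on pname: {(15, 10, 3, 20, Nova, 28), (15, 15, 32, 8, Nova, 28), (15, 2, 1, 6, Nova, 28), (15, 30, 33, 11, Nova, 28), (17, 23, 31, 4, Gamma, 15), (17, 23, 31, 4, Orion, 28), (17, 23, 31, 4, Orion, 6), (17, 34, 23, 36, Gamma, 15), (17, 34, 23, 36, Orion, 28), (17, 34, 23, 36, Orion, 6)}
Keep only column(s) price, cid, sid (4 duplicate(s) eliminated): {(11, 33, 15), (20, 3, 15), (36, 23, 17), (4, 31, 17), (6, 1, 15), (8, 32, 15)}

{(11, 33, 15), (20, 3, 15), (36, 23, 17), (4, 31, 17), (6, 1, 15), (8, 32, 15)}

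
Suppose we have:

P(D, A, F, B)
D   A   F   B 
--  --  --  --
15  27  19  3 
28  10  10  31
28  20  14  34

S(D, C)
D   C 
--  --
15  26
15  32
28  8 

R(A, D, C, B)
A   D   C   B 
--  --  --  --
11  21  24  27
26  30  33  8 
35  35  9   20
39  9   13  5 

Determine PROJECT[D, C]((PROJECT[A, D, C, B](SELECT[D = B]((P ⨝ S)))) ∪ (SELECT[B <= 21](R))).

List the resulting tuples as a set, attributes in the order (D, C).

{(30, 33), (35, 9), (9, 13)}

Joining P and S on D yields {(15, 27, 19, 3, 26), (15, 27, 19, 3, 32), (28, 10, 10, 31, 8), (28, 20, 14, 34, 8)}.
Selection D = B: {}
Projecting to A, D, C, B: {}
Selection B <= 21: {(26, 30, 33, 8), (35, 35, 9, 20), (39, 9, 13, 5)}
Union: {} with {(26, 30, 33, 8), (35, 35, 9, 20), (39, 9, 13, 5)} → {(26, 30, 33, 8), (35, 35, 9, 20), (39, 9, 13, 5)}
Projecting to D, C: {(30, 33), (35, 9), (9, 13)}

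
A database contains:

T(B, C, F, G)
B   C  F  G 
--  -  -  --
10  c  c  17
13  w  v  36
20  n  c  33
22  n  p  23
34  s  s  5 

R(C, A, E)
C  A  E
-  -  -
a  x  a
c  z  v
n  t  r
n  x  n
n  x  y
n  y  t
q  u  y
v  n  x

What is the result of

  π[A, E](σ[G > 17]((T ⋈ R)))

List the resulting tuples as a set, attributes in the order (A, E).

T ⋈ R (natural join on C): {(10, c, c, 17, z, v), (20, n, c, 33, t, r), (20, n, c, 33, x, n), (20, n, c, 33, x, y), (20, n, c, 33, y, t), (22, n, p, 23, t, r), (22, n, p, 23, x, n), (22, n, p, 23, x, y), (22, n, p, 23, y, t)}
σ[G > 17]: keep tuples satisfying G > 17 → {(20, n, c, 33, t, r), (20, n, c, 33, x, n), (20, n, c, 33, x, y), (20, n, c, 33, y, t), (22, n, p, 23, t, r), (22, n, p, 23, x, n), (22, n, p, 23, x, y), (22, n, p, 23, y, t)}
π[A, E]: project onto (A, E) (4 duplicate(s) eliminated) → {(t, r), (x, n), (x, y), (y, t)}

{(t, r), (x, n), (x, y), (y, t)}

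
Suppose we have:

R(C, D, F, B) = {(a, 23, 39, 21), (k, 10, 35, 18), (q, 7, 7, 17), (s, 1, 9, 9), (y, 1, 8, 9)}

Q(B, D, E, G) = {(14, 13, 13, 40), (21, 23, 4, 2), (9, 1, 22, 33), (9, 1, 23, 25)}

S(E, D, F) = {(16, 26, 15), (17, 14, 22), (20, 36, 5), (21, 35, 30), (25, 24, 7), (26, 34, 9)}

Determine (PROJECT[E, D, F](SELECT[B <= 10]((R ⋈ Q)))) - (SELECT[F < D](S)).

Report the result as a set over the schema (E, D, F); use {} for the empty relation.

Natural join on D, B: {(a, 23, 39, 21, 4, 2), (s, 1, 9, 9, 22, 33), (s, 1, 9, 9, 23, 25), (y, 1, 8, 9, 22, 33), (y, 1, 8, 9, 23, 25)}
Apply σ_{B <= 10}; surviving tuples: {(s, 1, 9, 9, 22, 33), (s, 1, 9, 9, 23, 25), (y, 1, 8, 9, 22, 33), (y, 1, 8, 9, 23, 25)}
Keep only column(s) E, D, F: {(22, 1, 8), (22, 1, 9), (23, 1, 8), (23, 1, 9)}
Apply σ_{F < D}; surviving tuples: {(16, 26, 15), (20, 36, 5), (21, 35, 30), (25, 24, 7), (26, 34, 9)}
Set difference of the two operands is {(22, 1, 8), (22, 1, 9), (23, 1, 8), (23, 1, 9)}.

{(22, 1, 8), (22, 1, 9), (23, 1, 8), (23, 1, 9)}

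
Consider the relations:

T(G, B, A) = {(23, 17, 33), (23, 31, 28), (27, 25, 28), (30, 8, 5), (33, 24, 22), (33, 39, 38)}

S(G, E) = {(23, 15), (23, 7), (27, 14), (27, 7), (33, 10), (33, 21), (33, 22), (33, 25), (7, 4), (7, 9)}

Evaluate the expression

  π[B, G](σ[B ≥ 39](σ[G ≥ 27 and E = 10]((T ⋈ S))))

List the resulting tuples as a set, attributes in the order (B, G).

{(39, 33)}

Natural join on G: {(23, 17, 33, 15), (23, 17, 33, 7), (23, 31, 28, 15), (23, 31, 28, 7), (27, 25, 28, 14), (27, 25, 28, 7), (33, 24, 22, 10), (33, 24, 22, 21), (33, 24, 22, 22), (33, 24, 22, 25), (33, 39, 38, 10), (33, 39, 38, 21), (33, 39, 38, 22), (33, 39, 38, 25)}
σ[G ≥ 27 and E = 10]: keep tuples satisfying G ≥ 27 and E = 10 → {(33, 24, 22, 10), (33, 39, 38, 10)}
σ[B ≥ 39]: keep tuples satisfying B ≥ 39 → {(33, 39, 38, 10)}
π[B, G]: project onto (B, G) → {(39, 33)}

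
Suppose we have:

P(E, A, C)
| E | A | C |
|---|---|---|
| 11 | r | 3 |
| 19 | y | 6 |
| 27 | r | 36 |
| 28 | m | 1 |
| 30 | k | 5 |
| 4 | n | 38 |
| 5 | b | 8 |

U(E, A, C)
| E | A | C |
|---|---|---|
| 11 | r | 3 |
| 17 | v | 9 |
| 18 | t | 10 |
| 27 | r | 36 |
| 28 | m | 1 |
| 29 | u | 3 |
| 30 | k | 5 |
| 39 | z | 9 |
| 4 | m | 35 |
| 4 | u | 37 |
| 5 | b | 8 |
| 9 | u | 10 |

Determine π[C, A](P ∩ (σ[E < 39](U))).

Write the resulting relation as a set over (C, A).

{(1, m), (3, r), (36, r), (5, k), (8, b)}

Apply σ_{E < 39}; surviving tuples: {(11, r, 3), (17, v, 9), (18, t, 10), (27, r, 36), (28, m, 1), (29, u, 3), (30, k, 5), (4, m, 35), (4, u, 37), (5, b, 8), (9, u, 10)}
Intersection: {(11, r, 3), (19, y, 6), (27, r, 36), (28, m, 1), (30, k, 5), (4, n, 38), (5, b, 8)} with {(11, r, 3), (17, v, 9), (18, t, 10), (27, r, 36), (28, m, 1), (29, u, 3), (30, k, 5), (4, m, 35), (4, u, 37), (5, b, 8), (9, u, 10)} → {(11, r, 3), (27, r, 36), (28, m, 1), (30, k, 5), (5, b, 8)}
π[C, A]: project onto (C, A) → {(1, m), (3, r), (36, r), (5, k), (8, b)}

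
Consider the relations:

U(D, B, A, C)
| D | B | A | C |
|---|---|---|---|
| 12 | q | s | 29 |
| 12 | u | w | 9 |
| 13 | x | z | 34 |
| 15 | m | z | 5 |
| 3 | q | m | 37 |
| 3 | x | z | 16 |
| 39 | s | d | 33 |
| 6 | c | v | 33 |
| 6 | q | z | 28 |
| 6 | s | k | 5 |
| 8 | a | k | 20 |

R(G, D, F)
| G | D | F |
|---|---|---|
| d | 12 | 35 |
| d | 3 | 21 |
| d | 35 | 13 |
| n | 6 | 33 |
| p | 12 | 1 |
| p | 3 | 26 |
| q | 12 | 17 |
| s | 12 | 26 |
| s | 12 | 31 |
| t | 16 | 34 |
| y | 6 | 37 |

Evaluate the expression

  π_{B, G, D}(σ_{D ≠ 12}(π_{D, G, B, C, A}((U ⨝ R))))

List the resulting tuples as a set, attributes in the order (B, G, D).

{(c, n, 6), (c, y, 6), (q, d, 3), (q, n, 6), (q, p, 3), (q, y, 6), (s, n, 6), (s, y, 6), (x, d, 3), (x, p, 3)}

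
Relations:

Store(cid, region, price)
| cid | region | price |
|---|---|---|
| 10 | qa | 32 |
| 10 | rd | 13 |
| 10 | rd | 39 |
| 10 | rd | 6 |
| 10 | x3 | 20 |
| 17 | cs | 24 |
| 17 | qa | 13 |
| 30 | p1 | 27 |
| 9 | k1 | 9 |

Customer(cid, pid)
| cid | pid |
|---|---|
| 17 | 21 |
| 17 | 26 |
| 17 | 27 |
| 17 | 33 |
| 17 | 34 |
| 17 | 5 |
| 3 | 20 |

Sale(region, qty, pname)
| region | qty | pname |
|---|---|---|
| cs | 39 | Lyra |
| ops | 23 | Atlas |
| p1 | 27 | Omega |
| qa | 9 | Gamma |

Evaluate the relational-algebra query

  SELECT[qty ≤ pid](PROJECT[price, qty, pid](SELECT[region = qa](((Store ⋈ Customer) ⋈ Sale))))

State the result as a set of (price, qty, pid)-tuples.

{(13, 9, 21), (13, 9, 26), (13, 9, 27), (13, 9, 33), (13, 9, 34)}

Natural join on cid: {(17, cs, 24, 21), (17, cs, 24, 26), (17, cs, 24, 27), (17, cs, 24, 33), (17, cs, 24, 34), (17, cs, 24, 5), (17, qa, 13, 21), (17, qa, 13, 26), (17, qa, 13, 27), (17, qa, 13, 33), (17, qa, 13, 34), (17, qa, 13, 5)}
Natural join on region: {(17, cs, 24, 21, 39, Lyra), (17, cs, 24, 26, 39, Lyra), (17, cs, 24, 27, 39, Lyra), (17, cs, 24, 33, 39, Lyra), (17, cs, 24, 34, 39, Lyra), (17, cs, 24, 5, 39, Lyra), (17, qa, 13, 21, 9, Gamma), (17, qa, 13, 26, 9, Gamma), (17, qa, 13, 27, 9, Gamma), (17, qa, 13, 33, 9, Gamma), (17, qa, 13, 34, 9, Gamma), (17, qa, 13, 5, 9, Gamma)}
σ[region = qa]: keep tuples satisfying region = qa → {(17, qa, 13, 21, 9, Gamma), (17, qa, 13, 26, 9, Gamma), (17, qa, 13, 27, 9, Gamma), (17, qa, 13, 33, 9, Gamma), (17, qa, 13, 34, 9, Gamma), (17, qa, 13, 5, 9, Gamma)}
Keep only column(s) price, qty, pid: {(13, 9, 21), (13, 9, 26), (13, 9, 27), (13, 9, 33), (13, 9, 34), (13, 9, 5)}
σ[qty ≤ pid]: keep tuples satisfying qty ≤ pid → {(13, 9, 21), (13, 9, 26), (13, 9, 27), (13, 9, 33), (13, 9, 34)}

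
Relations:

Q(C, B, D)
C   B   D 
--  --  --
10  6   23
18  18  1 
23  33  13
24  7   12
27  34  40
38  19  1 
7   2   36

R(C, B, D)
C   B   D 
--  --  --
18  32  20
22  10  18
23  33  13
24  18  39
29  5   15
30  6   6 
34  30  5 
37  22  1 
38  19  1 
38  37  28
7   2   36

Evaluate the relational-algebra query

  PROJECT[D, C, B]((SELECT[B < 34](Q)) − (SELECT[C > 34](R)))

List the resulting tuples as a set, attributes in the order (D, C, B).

{(1, 18, 18), (12, 24, 7), (13, 23, 33), (23, 10, 6), (36, 7, 2)}

Selection B < 34: {(10, 6, 23), (18, 18, 1), (23, 33, 13), (24, 7, 12), (38, 19, 1), (7, 2, 36)}
Selection C > 34: {(37, 22, 1), (38, 19, 1), (38, 37, 28)}
Taking the difference: {(10, 6, 23), (18, 18, 1), (23, 33, 13), (24, 7, 12), (7, 2, 36)}
π[D, C, B]: project onto (D, C, B) → {(1, 18, 18), (12, 24, 7), (13, 23, 33), (23, 10, 6), (36, 7, 2)}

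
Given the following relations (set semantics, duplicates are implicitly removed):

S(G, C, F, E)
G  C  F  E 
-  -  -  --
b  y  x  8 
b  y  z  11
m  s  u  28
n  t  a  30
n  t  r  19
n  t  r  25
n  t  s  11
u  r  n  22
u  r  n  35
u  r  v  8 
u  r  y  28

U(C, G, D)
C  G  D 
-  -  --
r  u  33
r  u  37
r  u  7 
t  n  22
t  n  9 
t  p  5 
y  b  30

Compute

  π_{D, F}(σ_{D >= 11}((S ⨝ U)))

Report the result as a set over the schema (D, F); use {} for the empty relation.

Natural join on G, C: {(b, y, x, 8, 30), (b, y, z, 11, 30), (n, t, a, 30, 22), (n, t, a, 30, 9), (n, t, r, 19, 22), (n, t, r, 19, 9), (n, t, r, 25, 22), (n, t, r, 25, 9), (n, t, s, 11, 22), (n, t, s, 11, 9), (u, r, n, 22, 33), (u, r, n, 22, 37), (u, r, n, 22, 7), (u, r, n, 35, 33), (u, r, n, 35, 37), (u, r, n, 35, 7), (u, r, v, 8, 33), (u, r, v, 8, 37), (u, r, v, 8, 7), (u, r, y, 28, 33), (u, r, y, 28, 37), (u, r, y, 28, 7)}
Selection D >= 11: {(b, y, x, 8, 30), (b, y, z, 11, 30), (n, t, a, 30, 22), (n, t, r, 19, 22), (n, t, r, 25, 22), (n, t, s, 11, 22), (u, r, n, 22, 33), (u, r, n, 22, 37), (u, r, n, 35, 33), (u, r, n, 35, 37), (u, r, v, 8, 33), (u, r, v, 8, 37), (u, r, y, 28, 33), (u, r, y, 28, 37)}
Keep only column(s) D, F (3 duplicate(s) eliminated): {(22, a), (22, r), (22, s), (30, x), (30, z), (33, n), (33, v), (33, y), (37, n), (37, v), (37, y)}

{(22, a), (22, r), (22, s), (30, x), (30, z), (33, n), (33, v), (33, y), (37, n), (37, v), (37, y)}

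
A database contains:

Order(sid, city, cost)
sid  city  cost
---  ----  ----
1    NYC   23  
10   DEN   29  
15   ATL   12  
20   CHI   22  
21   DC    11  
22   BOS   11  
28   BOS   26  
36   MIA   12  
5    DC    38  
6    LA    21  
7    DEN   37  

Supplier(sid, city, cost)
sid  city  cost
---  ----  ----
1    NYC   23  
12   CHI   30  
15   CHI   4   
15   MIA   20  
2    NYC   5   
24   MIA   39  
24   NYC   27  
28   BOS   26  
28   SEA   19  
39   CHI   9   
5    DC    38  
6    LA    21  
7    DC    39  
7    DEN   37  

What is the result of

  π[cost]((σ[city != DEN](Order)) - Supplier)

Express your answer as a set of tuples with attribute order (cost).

{11, 12, 22}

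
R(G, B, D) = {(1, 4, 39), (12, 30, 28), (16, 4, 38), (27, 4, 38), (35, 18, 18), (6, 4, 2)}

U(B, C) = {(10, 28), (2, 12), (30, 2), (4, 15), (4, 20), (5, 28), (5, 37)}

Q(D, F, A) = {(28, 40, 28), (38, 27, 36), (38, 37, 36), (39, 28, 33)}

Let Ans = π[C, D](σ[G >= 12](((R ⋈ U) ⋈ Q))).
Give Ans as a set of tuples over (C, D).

R ⋈ U (natural join on B): {(1, 4, 39, 15), (1, 4, 39, 20), (12, 30, 28, 2), (16, 4, 38, 15), (16, 4, 38, 20), (27, 4, 38, 15), (27, 4, 38, 20), (6, 4, 2, 15), (6, 4, 2, 20)}
(R ⋈ U) ⋈ Q (natural join on D): {(1, 4, 39, 15, 28, 33), (1, 4, 39, 20, 28, 33), (12, 30, 28, 2, 40, 28), (16, 4, 38, 15, 27, 36), (16, 4, 38, 15, 37, 36), (16, 4, 38, 20, 27, 36), (16, 4, 38, 20, 37, 36), (27, 4, 38, 15, 27, 36), (27, 4, 38, 15, 37, 36), (27, 4, 38, 20, 27, 36), (27, 4, 38, 20, 37, 36)}
σ[G >= 12]: keep tuples satisfying G >= 12 → {(12, 30, 28, 2, 40, 28), (16, 4, 38, 15, 27, 36), (16, 4, 38, 15, 37, 36), (16, 4, 38, 20, 27, 36), (16, 4, 38, 20, 37, 36), (27, 4, 38, 15, 27, 36), (27, 4, 38, 15, 37, 36), (27, 4, 38, 20, 27, 36), (27, 4, 38, 20, 37, 36)}
π[C, D]: project onto (C, D) (6 duplicate(s) eliminated) → {(15, 38), (2, 28), (20, 38)}

{(15, 38), (2, 28), (20, 38)}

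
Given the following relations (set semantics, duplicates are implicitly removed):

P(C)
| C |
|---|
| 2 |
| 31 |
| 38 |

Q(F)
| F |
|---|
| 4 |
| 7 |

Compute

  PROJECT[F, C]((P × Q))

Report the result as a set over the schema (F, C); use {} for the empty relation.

{(4, 2), (4, 31), (4, 38), (7, 2), (7, 31), (7, 38)}

P × Q: Cartesian product, 3·2 = 6 tuples over (C, F).
π_{F, C} gives {(4, 2), (4, 31), (4, 38), (7, 2), (7, 31), (7, 38)}.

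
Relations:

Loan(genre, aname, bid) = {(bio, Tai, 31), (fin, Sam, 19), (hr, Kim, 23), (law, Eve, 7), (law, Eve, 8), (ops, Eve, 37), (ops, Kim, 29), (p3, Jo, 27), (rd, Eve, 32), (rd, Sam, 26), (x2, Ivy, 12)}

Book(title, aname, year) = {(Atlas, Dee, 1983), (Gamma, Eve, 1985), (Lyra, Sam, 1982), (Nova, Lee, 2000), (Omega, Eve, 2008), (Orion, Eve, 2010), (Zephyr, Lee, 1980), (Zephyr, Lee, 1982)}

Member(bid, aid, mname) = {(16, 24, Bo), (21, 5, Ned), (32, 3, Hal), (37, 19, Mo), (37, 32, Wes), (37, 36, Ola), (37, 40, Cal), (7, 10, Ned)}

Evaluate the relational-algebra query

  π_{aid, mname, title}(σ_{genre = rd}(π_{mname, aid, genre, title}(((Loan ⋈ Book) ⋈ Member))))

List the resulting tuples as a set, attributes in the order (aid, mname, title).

Natural join on aname: {(fin, Sam, 19, Lyra, 1982), (law, Eve, 7, Gamma, 1985), (law, Eve, 7, Omega, 2008), (law, Eve, 7, Orion, 2010), (law, Eve, 8, Gamma, 1985), (law, Eve, 8, Omega, 2008), (law, Eve, 8, Orion, 2010), (ops, Eve, 37, Gamma, 1985), (ops, Eve, 37, Omega, 2008), (ops, Eve, 37, Orion, 2010), (rd, Eve, 32, Gamma, 1985), (rd, Eve, 32, Omega, 2008), (rd, Eve, 32, Orion, 2010), (rd, Sam, 26, Lyra, 1982)}
Natural join on bid: {(law, Eve, 7, Gamma, 1985, 10, Ned), (law, Eve, 7, Omega, 2008, 10, Ned), (law, Eve, 7, Orion, 2010, 10, Ned), (ops, Eve, 37, Gamma, 1985, 19, Mo), (ops, Eve, 37, Gamma, 1985, 32, Wes), (ops, Eve, 37, Gamma, 1985, 36, Ola), (ops, Eve, 37, Gamma, 1985, 40, Cal), (ops, Eve, 37, Omega, 2008, 19, Mo), (ops, Eve, 37, Omega, 2008, 32, Wes), (ops, Eve, 37, Omega, 2008, 36, Ola), (ops, Eve, 37, Omega, 2008, 40, Cal), (ops, Eve, 37, Orion, 2010, 19, Mo), (ops, Eve, 37, Orion, 2010, 32, Wes), (ops, Eve, 37, Orion, 2010, 36, Ola), (ops, Eve, 37, Orion, 2010, 40, Cal), (rd, Eve, 32, Gamma, 1985, 3, Hal), (rd, Eve, 32, Omega, 2008, 3, Hal), (rd, Eve, 32, Orion, 2010, 3, Hal)}
π_{mname, aid, genre, title} gives {(Cal, 40, ops, Gamma), (Cal, 40, ops, Omega), (Cal, 40, ops, Orion), (Hal, 3, rd, Gamma), (Hal, 3, rd, Omega), (Hal, 3, rd, Orion), (Mo, 19, ops, Gamma), (Mo, 19, ops, Omega), (Mo, 19, ops, Orion), (Ned, 10, law, Gamma), (Ned, 10, law, Omega), (Ned, 10, law, Orion), (Ola, 36, ops, Gamma), (Ola, 36, ops, Omega), (Ola, 36, ops, Orion), (Wes, 32, ops, Gamma), (Wes, 32, ops, Omega), (Wes, 32, ops, Orion)}.
σ[genre = rd]: keep tuples satisfying genre = rd → {(Hal, 3, rd, Gamma), (Hal, 3, rd, Omega), (Hal, 3, rd, Orion)}
π_{aid, mname, title} gives {(3, Hal, Gamma), (3, Hal, Omega), (3, Hal, Orion)}.

{(3, Hal, Gamma), (3, Hal, Omega), (3, Hal, Orion)}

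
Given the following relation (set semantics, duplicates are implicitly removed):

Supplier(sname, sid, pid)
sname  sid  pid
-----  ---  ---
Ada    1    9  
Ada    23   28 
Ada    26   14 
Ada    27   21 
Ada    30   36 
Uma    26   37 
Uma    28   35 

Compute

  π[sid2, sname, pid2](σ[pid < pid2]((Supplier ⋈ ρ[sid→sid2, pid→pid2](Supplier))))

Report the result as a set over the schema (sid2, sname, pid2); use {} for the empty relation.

ρ[sid→sid2, pid→pid2]: schema becomes (sname, sid2, pid2); tuples unchanged.
Supplier ⋈ ρ[sid→sid2, pid→pid2](Supplier) (natural join on sname): {(Ada, 1, 9, 1, 9), (Ada, 1, 9, 23, 28), (Ada, 1, 9, 26, 14), (Ada, 1, 9, 27, 21), (Ada, 1, 9, 30, 36), (Ada, 23, 28, 1, 9), (Ada, 23, 28, 23, 28), (Ada, 23, 28, 26, 14), (Ada, 23, 28, 27, 21), (Ada, 23, 28, 30, 36), (Ada, 26, 14, 1, 9), (Ada, 26, 14, 23, 28), (Ada, 26, 14, 26, 14), (Ada, 26, 14, 27, 21), (Ada, 26, 14, 30, 36), (Ada, 27, 21, 1, 9), (Ada, 27, 21, 23, 28), (Ada, 27, 21, 26, 14), (Ada, 27, 21, 27, 21), (Ada, 27, 21, 30, 36), (Ada, 30, 36, 1, 9), (Ada, 30, 36, 23, 28), (Ada, 30, 36, 26, 14), (Ada, 30, 36, 27, 21), (Ada, 30, 36, 30, 36), (Uma, 26, 37, 26, 37), (Uma, 26, 37, 28, 35), (Uma, 28, 35, 26, 37), (Uma, 28, 35, 28, 35)}
Filtering on pid < pid2 leaves {(Ada, 1, 9, 23, 28), (Ada, 1, 9, 26, 14), (Ada, 1, 9, 27, 21), (Ada, 1, 9, 30, 36), (Ada, 23, 28, 30, 36), (Ada, 26, 14, 23, 28), (Ada, 26, 14, 27, 21), (Ada, 26, 14, 30, 36), (Ada, 27, 21, 23, 28), (Ada, 27, 21, 30, 36), (Uma, 28, 35, 26, 37)}.
Projecting to sid2, sname, pid2 (6 duplicate(s) eliminated): {(23, Ada, 28), (26, Ada, 14), (26, Uma, 37), (27, Ada, 21), (30, Ada, 36)}

{(23, Ada, 28), (26, Ada, 14), (26, Uma, 37), (27, Ada, 21), (30, Ada, 36)}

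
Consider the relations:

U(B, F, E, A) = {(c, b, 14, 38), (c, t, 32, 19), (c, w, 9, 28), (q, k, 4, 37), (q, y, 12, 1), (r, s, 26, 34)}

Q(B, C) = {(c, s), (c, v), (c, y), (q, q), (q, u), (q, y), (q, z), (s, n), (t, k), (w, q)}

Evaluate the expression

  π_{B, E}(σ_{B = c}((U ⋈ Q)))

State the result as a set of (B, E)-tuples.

{(c, 14), (c, 32), (c, 9)}

Joining U and Q on B yields {(c, b, 14, 38, s), (c, b, 14, 38, v), (c, b, 14, 38, y), (c, t, 32, 19, s), (c, t, 32, 19, v), (c, t, 32, 19, y), (c, w, 9, 28, s), (c, w, 9, 28, v), (c, w, 9, 28, y), (q, k, 4, 37, q), (q, k, 4, 37, u), (q, k, 4, 37, y), (q, k, 4, 37, z), (q, y, 12, 1, q), (q, y, 12, 1, u), (q, y, 12, 1, y), (q, y, 12, 1, z)}.
Selection B = c: {(c, b, 14, 38, s), (c, b, 14, 38, v), (c, b, 14, 38, y), (c, t, 32, 19, s), (c, t, 32, 19, v), (c, t, 32, 19, y), (c, w, 9, 28, s), (c, w, 9, 28, v), (c, w, 9, 28, y)}
Projecting to B, E (6 duplicate(s) eliminated): {(c, 14), (c, 32), (c, 9)}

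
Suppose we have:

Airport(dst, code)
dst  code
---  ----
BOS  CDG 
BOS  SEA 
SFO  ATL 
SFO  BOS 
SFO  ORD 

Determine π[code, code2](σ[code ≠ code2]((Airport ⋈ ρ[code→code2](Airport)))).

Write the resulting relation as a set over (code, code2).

ρ[code→code2]: schema becomes (dst, code2); tuples unchanged.
Natural join on dst: {(BOS, CDG, CDG), (BOS, CDG, SEA), (BOS, SEA, CDG), (BOS, SEA, SEA), (SFO, ATL, ATL), (SFO, ATL, BOS), (SFO, ATL, ORD), (SFO, BOS, ATL), (SFO, BOS, BOS), (SFO, BOS, ORD), (SFO, ORD, ATL), (SFO, ORD, BOS), (SFO, ORD, ORD)}
Filtering on code ≠ code2 leaves {(BOS, CDG, SEA), (BOS, SEA, CDG), (SFO, ATL, BOS), (SFO, ATL, ORD), (SFO, BOS, ATL), (SFO, BOS, ORD), (SFO, ORD, ATL), (SFO, ORD, BOS)}.
Keep only column(s) code, code2: {(ATL, BOS), (ATL, ORD), (BOS, ATL), (BOS, ORD), (CDG, SEA), (ORD, ATL), (ORD, BOS), (SEA, CDG)}

{(ATL, BOS), (ATL, ORD), (BOS, ATL), (BOS, ORD), (CDG, SEA), (ORD, ATL), (ORD, BOS), (SEA, CDG)}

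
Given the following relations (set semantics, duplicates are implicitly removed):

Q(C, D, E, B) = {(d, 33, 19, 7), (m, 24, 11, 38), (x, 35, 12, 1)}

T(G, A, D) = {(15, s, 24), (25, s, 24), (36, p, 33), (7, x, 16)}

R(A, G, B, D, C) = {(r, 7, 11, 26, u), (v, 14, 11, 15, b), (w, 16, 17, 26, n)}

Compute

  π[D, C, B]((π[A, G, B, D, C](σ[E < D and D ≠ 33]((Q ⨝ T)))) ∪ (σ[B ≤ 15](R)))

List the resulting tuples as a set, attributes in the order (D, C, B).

Natural join on D: {(d, 33, 19, 7, 36, p), (m, 24, 11, 38, 15, s), (m, 24, 11, 38, 25, s)}
Apply σ_{E < D and D ≠ 33}; surviving tuples: {(m, 24, 11, 38, 15, s), (m, 24, 11, 38, 25, s)}
Projecting to A, G, B, D, C: {(s, 15, 38, 24, m), (s, 25, 38, 24, m)}
Apply σ_{B ≤ 15}; surviving tuples: {(r, 7, 11, 26, u), (v, 14, 11, 15, b)}
Taking the union: {(r, 7, 11, 26, u), (s, 15, 38, 24, m), (s, 25, 38, 24, m), (v, 14, 11, 15, b)}
Projecting to D, C, B (1 duplicate(s) eliminated): {(15, b, 11), (24, m, 38), (26, u, 11)}

{(15, b, 11), (24, m, 38), (26, u, 11)}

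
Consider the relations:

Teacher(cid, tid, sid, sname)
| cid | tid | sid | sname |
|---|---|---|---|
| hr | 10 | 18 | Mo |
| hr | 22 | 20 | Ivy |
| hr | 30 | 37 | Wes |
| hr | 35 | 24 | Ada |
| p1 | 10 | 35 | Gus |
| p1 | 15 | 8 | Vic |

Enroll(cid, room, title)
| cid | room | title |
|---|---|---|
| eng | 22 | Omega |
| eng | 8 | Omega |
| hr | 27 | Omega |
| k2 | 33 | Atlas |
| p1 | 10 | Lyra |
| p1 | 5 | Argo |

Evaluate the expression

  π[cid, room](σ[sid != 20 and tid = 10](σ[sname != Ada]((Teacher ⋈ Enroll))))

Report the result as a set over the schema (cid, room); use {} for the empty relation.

{(hr, 27), (p1, 10), (p1, 5)}

Natural join on cid: {(hr, 10, 18, Mo, 27, Omega), (hr, 22, 20, Ivy, 27, Omega), (hr, 30, 37, Wes, 27, Omega), (hr, 35, 24, Ada, 27, Omega), (p1, 10, 35, Gus, 10, Lyra), (p1, 10, 35, Gus, 5, Argo), (p1, 15, 8, Vic, 10, Lyra), (p1, 15, 8, Vic, 5, Argo)}
σ[sname != Ada]: keep tuples satisfying sname != Ada → {(hr, 10, 18, Mo, 27, Omega), (hr, 22, 20, Ivy, 27, Omega), (hr, 30, 37, Wes, 27, Omega), (p1, 10, 35, Gus, 10, Lyra), (p1, 10, 35, Gus, 5, Argo), (p1, 15, 8, Vic, 10, Lyra), (p1, 15, 8, Vic, 5, Argo)}
σ[sid != 20 and tid = 10]: keep tuples satisfying sid != 20 and tid = 10 → {(hr, 10, 18, Mo, 27, Omega), (p1, 10, 35, Gus, 10, Lyra), (p1, 10, 35, Gus, 5, Argo)}
Keep only column(s) cid, room: {(hr, 27), (p1, 10), (p1, 5)}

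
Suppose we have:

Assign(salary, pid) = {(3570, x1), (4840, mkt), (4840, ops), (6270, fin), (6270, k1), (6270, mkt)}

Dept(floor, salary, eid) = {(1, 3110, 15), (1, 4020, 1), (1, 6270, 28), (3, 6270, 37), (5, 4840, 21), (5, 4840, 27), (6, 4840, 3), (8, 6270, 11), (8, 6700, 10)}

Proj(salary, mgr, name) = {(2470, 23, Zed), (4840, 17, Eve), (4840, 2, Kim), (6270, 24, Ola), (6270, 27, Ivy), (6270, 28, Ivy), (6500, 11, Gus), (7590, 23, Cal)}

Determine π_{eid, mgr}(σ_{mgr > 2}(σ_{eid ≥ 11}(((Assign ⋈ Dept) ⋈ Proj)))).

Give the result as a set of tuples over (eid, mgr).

{(11, 24), (11, 27), (11, 28), (21, 17), (27, 17), (28, 24), (28, 27), (28, 28), (37, 24), (37, 27), (37, 28)}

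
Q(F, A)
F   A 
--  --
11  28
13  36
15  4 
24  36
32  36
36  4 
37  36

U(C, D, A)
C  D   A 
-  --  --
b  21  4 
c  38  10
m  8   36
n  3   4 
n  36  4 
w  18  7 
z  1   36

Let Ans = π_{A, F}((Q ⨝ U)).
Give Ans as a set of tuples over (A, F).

Joining Q and U on A yields {(13, 36, m, 8), (13, 36, z, 1), (15, 4, b, 21), (15, 4, n, 3), (15, 4, n, 36), (24, 36, m, 8), (24, 36, z, 1), (32, 36, m, 8), (32, 36, z, 1), (36, 4, b, 21), (36, 4, n, 3), (36, 4, n, 36), (37, 36, m, 8), (37, 36, z, 1)}.
Keep only column(s) A, F (8 duplicate(s) eliminated): {(36, 13), (36, 24), (36, 32), (36, 37), (4, 15), (4, 36)}

{(36, 13), (36, 24), (36, 32), (36, 37), (4, 15), (4, 36)}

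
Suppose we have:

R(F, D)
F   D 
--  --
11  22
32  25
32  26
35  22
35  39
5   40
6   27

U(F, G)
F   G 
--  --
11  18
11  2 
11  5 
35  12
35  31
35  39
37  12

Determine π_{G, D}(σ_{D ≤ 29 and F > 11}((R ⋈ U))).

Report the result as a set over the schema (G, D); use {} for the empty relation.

R ⋈ U (natural join on F): {(11, 22, 18), (11, 22, 2), (11, 22, 5), (35, 22, 12), (35, 22, 31), (35, 22, 39), (35, 39, 12), (35, 39, 31), (35, 39, 39)}
Filtering on D ≤ 29 and F > 11 leaves {(35, 22, 12), (35, 22, 31), (35, 22, 39)}.
π[G, D]: project onto (G, D) → {(12, 22), (31, 22), (39, 22)}

{(12, 22), (31, 22), (39, 22)}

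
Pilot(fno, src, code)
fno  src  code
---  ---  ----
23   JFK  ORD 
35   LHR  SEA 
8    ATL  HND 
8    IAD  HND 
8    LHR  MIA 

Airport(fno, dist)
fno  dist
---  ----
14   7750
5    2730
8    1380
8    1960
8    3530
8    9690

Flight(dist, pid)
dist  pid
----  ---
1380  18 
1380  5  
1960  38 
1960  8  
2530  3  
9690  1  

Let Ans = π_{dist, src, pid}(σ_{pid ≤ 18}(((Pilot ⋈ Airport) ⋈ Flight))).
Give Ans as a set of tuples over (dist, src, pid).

{(1380, ATL, 18), (1380, ATL, 5), (1380, IAD, 18), (1380, IAD, 5), (1380, LHR, 18), (1380, LHR, 5), (1960, ATL, 8), (1960, IAD, 8), (1960, LHR, 8), (9690, ATL, 1), (9690, IAD, 1), (9690, LHR, 1)}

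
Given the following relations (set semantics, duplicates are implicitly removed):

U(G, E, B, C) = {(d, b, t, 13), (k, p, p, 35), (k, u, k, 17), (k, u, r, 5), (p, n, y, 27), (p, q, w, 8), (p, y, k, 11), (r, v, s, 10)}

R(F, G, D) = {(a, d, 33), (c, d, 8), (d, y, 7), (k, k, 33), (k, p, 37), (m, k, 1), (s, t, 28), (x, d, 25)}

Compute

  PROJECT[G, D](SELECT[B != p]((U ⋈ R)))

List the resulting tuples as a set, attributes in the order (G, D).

U ⋈ R (natural join on G): {(d, b, t, 13, a, 33), (d, b, t, 13, c, 8), (d, b, t, 13, x, 25), (k, p, p, 35, k, 33), (k, p, p, 35, m, 1), (k, u, k, 17, k, 33), (k, u, k, 17, m, 1), (k, u, r, 5, k, 33), (k, u, r, 5, m, 1), (p, n, y, 27, k, 37), (p, q, w, 8, k, 37), (p, y, k, 11, k, 37)}
Selection B != p: {(d, b, t, 13, a, 33), (d, b, t, 13, c, 8), (d, b, t, 13, x, 25), (k, u, k, 17, k, 33), (k, u, k, 17, m, 1), (k, u, r, 5, k, 33), (k, u, r, 5, m, 1), (p, n, y, 27, k, 37), (p, q, w, 8, k, 37), (p, y, k, 11, k, 37)}
Projecting to G, D (4 duplicate(s) eliminated): {(d, 25), (d, 33), (d, 8), (k, 1), (k, 33), (p, 37)}

{(d, 25), (d, 33), (d, 8), (k, 1), (k, 33), (p, 37)}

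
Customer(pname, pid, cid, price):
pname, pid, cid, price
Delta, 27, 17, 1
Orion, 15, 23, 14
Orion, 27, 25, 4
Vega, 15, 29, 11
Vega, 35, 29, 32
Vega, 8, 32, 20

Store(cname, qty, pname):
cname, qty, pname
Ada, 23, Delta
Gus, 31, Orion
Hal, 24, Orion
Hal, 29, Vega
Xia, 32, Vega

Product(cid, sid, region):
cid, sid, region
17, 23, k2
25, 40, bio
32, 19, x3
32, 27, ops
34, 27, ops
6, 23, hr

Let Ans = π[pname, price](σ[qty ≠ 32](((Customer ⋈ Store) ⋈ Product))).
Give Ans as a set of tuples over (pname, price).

{(Delta, 1), (Orion, 4), (Vega, 20)}

Customer ⋈ Store (natural join on pname): {(Delta, 27, 17, 1, Ada, 23), (Orion, 15, 23, 14, Gus, 31), (Orion, 15, 23, 14, Hal, 24), (Orion, 27, 25, 4, Gus, 31), (Orion, 27, 25, 4, Hal, 24), (Vega, 15, 29, 11, Hal, 29), (Vega, 15, 29, 11, Xia, 32), (Vega, 35, 29, 32, Hal, 29), (Vega, 35, 29, 32, Xia, 32), (Vega, 8, 32, 20, Hal, 29), (Vega, 8, 32, 20, Xia, 32)}
(Customer ⋈ Store) ⋈ Product (natural join on cid): {(Delta, 27, 17, 1, Ada, 23, 23, k2), (Orion, 27, 25, 4, Gus, 31, 40, bio), (Orion, 27, 25, 4, Hal, 24, 40, bio), (Vega, 8, 32, 20, Hal, 29, 19, x3), (Vega, 8, 32, 20, Hal, 29, 27, ops), (Vega, 8, 32, 20, Xia, 32, 19, x3), (Vega, 8, 32, 20, Xia, 32, 27, ops)}
Apply σ_{qty ≠ 32}; surviving tuples: {(Delta, 27, 17, 1, Ada, 23, 23, k2), (Orion, 27, 25, 4, Gus, 31, 40, bio), (Orion, 27, 25, 4, Hal, 24, 40, bio), (Vega, 8, 32, 20, Hal, 29, 19, x3), (Vega, 8, 32, 20, Hal, 29, 27, ops)}
Keep only column(s) pname, price (2 duplicate(s) eliminated): {(Delta, 1), (Orion, 4), (Vega, 20)}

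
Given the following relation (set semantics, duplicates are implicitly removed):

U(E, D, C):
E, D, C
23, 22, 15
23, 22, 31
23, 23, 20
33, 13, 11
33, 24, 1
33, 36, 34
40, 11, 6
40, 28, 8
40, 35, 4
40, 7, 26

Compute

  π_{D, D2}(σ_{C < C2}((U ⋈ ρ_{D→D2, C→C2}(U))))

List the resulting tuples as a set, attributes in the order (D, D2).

ρ[D→D2, C→C2]: schema becomes (E, D2, C2); tuples unchanged.
U ⋈ ρ_{D→D2, C→C2}(U) (natural join on E): {(23, 22, 15, 22, 15), (23, 22, 15, 22, 31), (23, 22, 15, 23, 20), (23, 22, 31, 22, 15), (23, 22, 31, 22, 31), (23, 22, 31, 23, 20), (23, 23, 20, 22, 15), (23, 23, 20, 22, 31), (23, 23, 20, 23, 20), (33, 13, 11, 13, 11), (33, 13, 11, 24, 1), (33, 13, 11, 36, 34), (33, 24, 1, 13, 11), (33, 24, 1, 24, 1), (33, 24, 1, 36, 34), (33, 36, 34, 13, 11), (33, 36, 34, 24, 1), (33, 36, 34, 36, 34), (40, 11, 6, 11, 6), (40, 11, 6, 28, 8), (40, 11, 6, 35, 4), (40, 11, 6, 7, 26), (40, 28, 8, 11, 6), (40, 28, 8, 28, 8), (40, 28, 8, 35, 4), (40, 28, 8, 7, 26), (40, 35, 4, 11, 6), (40, 35, 4, 28, 8), (40, 35, 4, 35, 4), (40, 35, 4, 7, 26), (40, 7, 26, 11, 6), (40, 7, 26, 28, 8), (40, 7, 26, 35, 4), (40, 7, 26, 7, 26)}
Apply σ_{C < C2}; surviving tuples: {(23, 22, 15, 22, 31), (23, 22, 15, 23, 20), (23, 23, 20, 22, 31), (33, 13, 11, 36, 34), (33, 24, 1, 13, 11), (33, 24, 1, 36, 34), (40, 11, 6, 28, 8), (40, 11, 6, 7, 26), (40, 28, 8, 7, 26), (40, 35, 4, 11, 6), (40, 35, 4, 28, 8), (40, 35, 4, 7, 26)}
π[D, D2]: project onto (D, D2) → {(11, 28), (11, 7), (13, 36), (22, 22), (22, 23), (23, 22), (24, 13), (24, 36), (28, 7), (35, 11), (35, 28), (35, 7)}

{(11, 28), (11, 7), (13, 36), (22, 22), (22, 23), (23, 22), (24, 13), (24, 36), (28, 7), (35, 11), (35, 28), (35, 7)}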